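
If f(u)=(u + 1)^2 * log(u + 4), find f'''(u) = (2*u^2 + 22*u + 74)/(u^3 + 12*u^2 + 48*u + 64)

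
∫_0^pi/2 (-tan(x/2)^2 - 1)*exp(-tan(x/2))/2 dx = -1 + exp(-1)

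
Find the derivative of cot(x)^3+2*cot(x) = -2 - 5/tan(x)^2 - 3/tan(x)^4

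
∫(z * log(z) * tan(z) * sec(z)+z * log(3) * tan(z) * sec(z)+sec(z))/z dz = log(3*z)*sec(z) + C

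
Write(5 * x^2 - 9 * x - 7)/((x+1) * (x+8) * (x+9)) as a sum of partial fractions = 479/(8*(x + 9)) - 55/(x + 8) + 1/(8*(x + 1))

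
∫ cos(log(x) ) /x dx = sin(log(x)) + C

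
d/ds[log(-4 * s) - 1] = 1/s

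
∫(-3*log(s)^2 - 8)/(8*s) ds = -log(s)^3/8 - log(s) + C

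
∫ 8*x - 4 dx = 4*x^2 - 4*x + C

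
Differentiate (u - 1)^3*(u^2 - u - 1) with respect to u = 5*u^4 - 16*u^3 + 15*u^2 - 2*u - 2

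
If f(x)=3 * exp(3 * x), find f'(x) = 9*exp(3*x)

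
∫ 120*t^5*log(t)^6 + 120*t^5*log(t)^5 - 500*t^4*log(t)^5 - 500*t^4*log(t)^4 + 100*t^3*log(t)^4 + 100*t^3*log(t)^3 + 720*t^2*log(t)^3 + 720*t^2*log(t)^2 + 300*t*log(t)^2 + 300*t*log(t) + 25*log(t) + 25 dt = 5*t*(-2*t^2*log(t)^2 + t*(-2*t^2*log(t)^2 + 5*t*log(t) + 5)^2*log(t) + 5*t*log(t) + 5)*log(t) + C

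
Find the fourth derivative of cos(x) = cos(x)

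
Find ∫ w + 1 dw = w^2/2 + w + C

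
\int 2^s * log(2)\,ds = 2^s + C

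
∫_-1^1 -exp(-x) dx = -E + exp(-1)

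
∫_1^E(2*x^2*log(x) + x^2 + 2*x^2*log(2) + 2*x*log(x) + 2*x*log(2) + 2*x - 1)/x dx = -2*log(2) + (-2 + (1 + E)^2)*log(2*E)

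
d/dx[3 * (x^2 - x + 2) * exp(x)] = 3*x^2*exp(x) + 3*x*exp(x) + 3*exp(x)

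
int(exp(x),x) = exp(x) + C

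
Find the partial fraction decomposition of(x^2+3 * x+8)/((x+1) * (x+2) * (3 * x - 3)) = 2/(3*(x + 2)) - 1/(x + 1) + 2/(3*(x - 1))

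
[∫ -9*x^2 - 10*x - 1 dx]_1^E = (1 - 3*E)*(1 + E)^2 + 8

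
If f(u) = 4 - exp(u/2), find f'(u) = -exp(u/2)/2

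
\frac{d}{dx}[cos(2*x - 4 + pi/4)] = -2*sin(2*x - 4 + pi/4)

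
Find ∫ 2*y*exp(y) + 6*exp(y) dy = 2*(y + 2)*exp(y) + C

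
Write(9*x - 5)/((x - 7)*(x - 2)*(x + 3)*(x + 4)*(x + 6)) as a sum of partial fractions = -59/(624*(x + 6)) + 41/(132*(x + 4)) - 16/(75*(x + 3)) - 13/(1200*(x - 2)) + 29/(3575*(x - 7))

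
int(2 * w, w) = w^2 + C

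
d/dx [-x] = -1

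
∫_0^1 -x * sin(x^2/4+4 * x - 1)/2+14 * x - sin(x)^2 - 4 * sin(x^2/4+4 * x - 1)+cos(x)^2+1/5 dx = cos(13/4) - cos(1) + sin(2)/2 + 36/5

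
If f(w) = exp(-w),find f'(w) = -exp(-w)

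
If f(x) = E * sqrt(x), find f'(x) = E/(2*sqrt(x))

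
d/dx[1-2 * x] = -2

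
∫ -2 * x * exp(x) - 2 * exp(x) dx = -2*x*exp(x) + C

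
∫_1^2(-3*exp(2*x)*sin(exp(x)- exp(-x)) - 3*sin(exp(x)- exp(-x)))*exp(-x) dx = 3*cos(-exp(2) + exp(-2)) - 3*cos(E - exp(-1))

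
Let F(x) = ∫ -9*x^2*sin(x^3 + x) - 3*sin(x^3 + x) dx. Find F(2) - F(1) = 3*cos(10) - 3*cos(2)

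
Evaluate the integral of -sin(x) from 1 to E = cos(E) - cos(1)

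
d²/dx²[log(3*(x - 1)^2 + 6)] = (-2*x^2 + 4*x + 2)/(x^4 - 4*x^3 + 10*x^2 - 12*x + 9)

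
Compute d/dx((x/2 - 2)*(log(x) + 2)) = (x*log(x) + 3*x - 4)/(2*x)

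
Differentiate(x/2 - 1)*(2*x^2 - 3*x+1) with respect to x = 3*x^2 - 7*x + 7/2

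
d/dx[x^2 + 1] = 2*x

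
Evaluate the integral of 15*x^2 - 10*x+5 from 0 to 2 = 30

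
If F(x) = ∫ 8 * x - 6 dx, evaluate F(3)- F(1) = 20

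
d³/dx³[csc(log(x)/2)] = (6 - 7*cos(log(x)/2)/sin(log(x)/2) - 12/sin(log(x)/2)^2 - 6*cos(log(x)/2)/sin(log(x)/2)^3)/(8*x^3*sin(log(x)/2))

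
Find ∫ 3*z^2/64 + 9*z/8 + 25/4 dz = z^3/64 + 9*z^2/16 + 25*z/4 + C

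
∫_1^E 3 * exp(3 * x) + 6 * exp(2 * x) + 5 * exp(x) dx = -(1 + E)^3 - 2*E + 2*exp(E) + (1 + exp(E))^3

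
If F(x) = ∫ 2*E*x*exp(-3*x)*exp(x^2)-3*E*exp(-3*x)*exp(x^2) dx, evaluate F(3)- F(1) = E - exp(-1)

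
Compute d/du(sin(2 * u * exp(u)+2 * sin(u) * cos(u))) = 2*u*exp(u)*cos(2*u*exp(u) + sin(2*u)) + 2*exp(u)*cos(2*u*exp(u) + sin(2*u)) + cos(2*u*exp(u) - 2*u + sin(2*u)) + cos(2*u*exp(u) + 2*u + sin(2*u))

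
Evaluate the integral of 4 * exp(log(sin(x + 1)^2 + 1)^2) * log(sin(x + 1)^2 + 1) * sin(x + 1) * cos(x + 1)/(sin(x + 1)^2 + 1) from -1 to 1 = -1 + exp(log(sin(2)^2 + 1)^2)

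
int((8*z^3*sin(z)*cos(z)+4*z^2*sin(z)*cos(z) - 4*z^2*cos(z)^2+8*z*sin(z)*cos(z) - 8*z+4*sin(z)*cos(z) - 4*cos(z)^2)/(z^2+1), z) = (-4*z - 2)*cos(z)^2 - 4*log(z^2 + 1) + C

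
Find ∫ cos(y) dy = sin(y) + C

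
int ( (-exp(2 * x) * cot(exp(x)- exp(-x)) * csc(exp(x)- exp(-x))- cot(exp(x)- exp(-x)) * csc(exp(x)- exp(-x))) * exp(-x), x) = csc(2*sinh(x)) + C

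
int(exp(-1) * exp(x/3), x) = 3*exp(x/3 - 1) + C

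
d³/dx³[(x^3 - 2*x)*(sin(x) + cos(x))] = sqrt(2)*(-x^3*cos(x + pi/4) - 9*x^2*sin(x + pi/4) + 20*x*cos(x + pi/4) + 12*sin(x + pi/4))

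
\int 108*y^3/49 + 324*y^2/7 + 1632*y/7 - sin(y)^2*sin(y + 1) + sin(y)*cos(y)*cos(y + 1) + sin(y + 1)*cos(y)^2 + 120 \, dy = 27*y^4/49 + 108*y^3/7 + 816*y^2/7 + 120*y + cos(y - 1)/4 - cos(3*y + 1)/4 + C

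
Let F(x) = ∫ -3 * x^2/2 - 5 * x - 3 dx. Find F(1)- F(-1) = -7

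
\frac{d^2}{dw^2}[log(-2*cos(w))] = -1/cos(w)^2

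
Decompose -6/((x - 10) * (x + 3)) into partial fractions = 6/(13*(x + 3)) - 6/(13*(x - 10))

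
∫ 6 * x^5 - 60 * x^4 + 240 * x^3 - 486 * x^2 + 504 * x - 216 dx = x^6 - 12*x^5 + 60*x^4 - 162*x^3 + 252*x^2 - 216*x + C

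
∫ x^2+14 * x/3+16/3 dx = x^3/3 + 7*x^2/3 + 16*x/3 + C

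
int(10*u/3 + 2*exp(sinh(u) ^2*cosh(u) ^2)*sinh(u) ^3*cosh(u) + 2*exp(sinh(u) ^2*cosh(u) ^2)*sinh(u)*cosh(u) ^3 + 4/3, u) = 5*u^2/3 + 4*u/3 + exp(cosh(4*u)/8 - 1/8) + C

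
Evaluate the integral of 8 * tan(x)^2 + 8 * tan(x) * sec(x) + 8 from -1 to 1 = 16*tan(1)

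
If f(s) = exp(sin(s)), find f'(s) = exp(sin(s))*cos(s)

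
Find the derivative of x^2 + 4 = 2*x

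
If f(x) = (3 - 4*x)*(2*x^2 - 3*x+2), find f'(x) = -24*x^2 + 36*x - 17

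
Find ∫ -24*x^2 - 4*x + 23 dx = -8*x^3 - 2*x^2 + 23*x + C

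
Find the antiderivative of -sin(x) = cos(x) + C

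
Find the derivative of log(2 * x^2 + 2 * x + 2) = (2*x + 1)/(x^2 + x + 1)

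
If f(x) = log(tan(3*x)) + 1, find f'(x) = 6/sin(6*x)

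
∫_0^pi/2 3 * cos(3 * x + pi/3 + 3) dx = -sqrt(2)*cos(pi/12 + 3)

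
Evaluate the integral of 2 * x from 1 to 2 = 3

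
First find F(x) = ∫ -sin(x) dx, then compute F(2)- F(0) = -1 + cos(2)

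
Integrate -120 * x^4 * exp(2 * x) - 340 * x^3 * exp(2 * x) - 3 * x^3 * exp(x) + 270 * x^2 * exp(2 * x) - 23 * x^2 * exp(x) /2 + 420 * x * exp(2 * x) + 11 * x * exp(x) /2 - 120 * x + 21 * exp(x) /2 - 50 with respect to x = -(2*x - 3)*(3*x + 7)*(20*x^2*exp(2*x) + x*exp(x) + 20)/2 + C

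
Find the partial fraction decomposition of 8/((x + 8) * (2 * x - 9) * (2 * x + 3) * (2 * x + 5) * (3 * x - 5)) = -648/(234175*(3*x - 5)) - 8/(1925*(2*x + 5)) + 4/(741*(2*x + 3)) + 4/(8925*(2*x - 9)) + 8/(103675*(x + 8))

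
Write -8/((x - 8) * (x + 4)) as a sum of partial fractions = 2/(3*(x + 4)) - 2/(3*(x - 8))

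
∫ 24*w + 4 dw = 12*w^2 + 4*w + C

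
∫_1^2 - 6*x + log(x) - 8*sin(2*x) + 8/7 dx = -62/7 + 4*cos(4) + 2*log(2) - 4*cos(2)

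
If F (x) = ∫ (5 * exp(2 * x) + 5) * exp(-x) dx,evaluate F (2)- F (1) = -5*E - 5*exp(-2) + 5*exp(-1) + 5*exp(2)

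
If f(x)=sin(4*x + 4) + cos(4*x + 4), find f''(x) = -16*sin(4*x + 4) - 16*cos(4*x + 4)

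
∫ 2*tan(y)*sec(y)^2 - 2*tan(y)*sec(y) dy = (sec(y) - 1)^2 + C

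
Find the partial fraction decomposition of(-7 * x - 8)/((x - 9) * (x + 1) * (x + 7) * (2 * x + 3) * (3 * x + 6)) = 40/(693*(2*x + 3)) + 41/(15840*(x + 7)) - 2/(55*(x + 2)) + 1/(180*(x + 1)) - 71/(110880*(x - 9))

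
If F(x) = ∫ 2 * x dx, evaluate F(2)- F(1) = 3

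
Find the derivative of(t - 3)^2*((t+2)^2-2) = 4*t^3 - 6*t^2 - 26*t + 24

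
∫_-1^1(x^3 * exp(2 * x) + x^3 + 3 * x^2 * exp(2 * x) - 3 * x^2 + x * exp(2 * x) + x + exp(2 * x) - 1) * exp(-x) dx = 0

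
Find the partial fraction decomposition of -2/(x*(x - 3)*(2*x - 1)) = 8/(5*(2*x - 1)) - 2/(15*(x - 3)) - 2/(3*x)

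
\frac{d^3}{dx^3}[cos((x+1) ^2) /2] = 4*x^3*sin(x^2 + 2*x + 1) + 12*x^2*sin(x^2 + 2*x + 1) + 12*x*sin(x^2 + 2*x + 1) - 6*x*cos(x^2 + 2*x + 1) + 4*sin(x^2 + 2*x + 1) - 6*cos(x^2 + 2*x + 1)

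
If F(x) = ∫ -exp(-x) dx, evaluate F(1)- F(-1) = -E + exp(-1)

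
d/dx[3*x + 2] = 3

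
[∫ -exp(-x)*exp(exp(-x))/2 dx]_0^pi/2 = -E/2 + exp(exp(-pi/2))/2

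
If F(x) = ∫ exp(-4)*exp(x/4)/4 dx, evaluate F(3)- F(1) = -exp(-15/4) + exp(-13/4)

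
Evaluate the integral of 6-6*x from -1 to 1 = 12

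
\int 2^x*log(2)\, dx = 2^x + C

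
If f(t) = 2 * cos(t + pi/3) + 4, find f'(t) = -2*sin(t + pi/3)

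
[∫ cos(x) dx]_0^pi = 0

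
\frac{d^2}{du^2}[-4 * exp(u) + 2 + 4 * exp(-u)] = (4 - 4*exp(2*u))*exp(-u)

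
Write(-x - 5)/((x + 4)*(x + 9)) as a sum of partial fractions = -4/(5*(x + 9)) - 1/(5*(x + 4))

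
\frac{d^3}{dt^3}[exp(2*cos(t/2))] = (-2*sin(t/2) + 3*sin(t) + sin(3*t/2))*exp(2*cos(t/2))/4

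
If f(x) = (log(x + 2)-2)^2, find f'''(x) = (4*log(x + 2) - 14)/(x^3 + 6*x^2 + 12*x + 8)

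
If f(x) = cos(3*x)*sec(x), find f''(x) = 2*(-3*sin(x)*sin(3*x)/cos(x) - 5*cos(3*x) + cos(3*x)/cos(x)^2)/cos(x)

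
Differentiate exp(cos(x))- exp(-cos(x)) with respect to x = -(exp(cos(x)) + exp(-cos(x)))*sin(x)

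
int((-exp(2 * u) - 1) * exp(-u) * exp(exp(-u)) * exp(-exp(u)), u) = exp(-2*sinh(u)) + C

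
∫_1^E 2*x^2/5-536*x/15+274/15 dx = -268*exp(2)/15 - 8/15 + 2*exp(3)/15 + 274*E/15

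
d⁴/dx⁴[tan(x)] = 24*tan(x)^5 + 40*tan(x)^3 + 16*tan(x)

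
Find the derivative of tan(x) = cos(x)^(-2)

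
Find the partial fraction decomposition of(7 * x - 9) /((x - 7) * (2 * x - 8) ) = -19/(6*(x - 4)) + 20/(3*(x - 7))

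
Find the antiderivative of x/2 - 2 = x^2/4 - 2*x + C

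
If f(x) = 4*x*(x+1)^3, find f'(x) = 16*x^3 + 36*x^2 + 24*x + 4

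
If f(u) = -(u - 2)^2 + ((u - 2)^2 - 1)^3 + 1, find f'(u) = 6*u^5 - 60*u^4 + 228*u^3 - 408*u^2 + 340*u - 104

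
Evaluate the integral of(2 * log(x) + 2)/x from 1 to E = 3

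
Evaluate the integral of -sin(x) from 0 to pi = -2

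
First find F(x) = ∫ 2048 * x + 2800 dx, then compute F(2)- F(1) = 5872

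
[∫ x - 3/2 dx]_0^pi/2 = -3*pi/4 + pi^2/8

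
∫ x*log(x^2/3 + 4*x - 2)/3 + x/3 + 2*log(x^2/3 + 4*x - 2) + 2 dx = (x^2 + 12*x - 6)*log(x^2/3 + 4*x - 2)/6 + C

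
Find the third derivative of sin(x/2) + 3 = -cos(x/2)/8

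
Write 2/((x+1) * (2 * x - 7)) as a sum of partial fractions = 4/(9*(2*x - 7)) - 2/(9*(x + 1))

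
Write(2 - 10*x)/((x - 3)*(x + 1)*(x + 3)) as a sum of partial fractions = 8/(3*(x + 3)) - 3/(2*(x + 1)) - 7/(6*(x - 3))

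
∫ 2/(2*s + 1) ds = log(2*s + 1) + C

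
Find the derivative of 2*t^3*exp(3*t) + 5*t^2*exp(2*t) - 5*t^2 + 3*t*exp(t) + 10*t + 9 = 6*t^3*exp(3*t) + 6*t^2*exp(3*t) + 10*t^2*exp(2*t) + 10*t*exp(2*t) + 3*t*exp(t) - 10*t + 3*exp(t) + 10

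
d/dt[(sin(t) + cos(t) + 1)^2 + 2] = 2*cos(2*t) + 2*sqrt(2)*cos(t + pi/4)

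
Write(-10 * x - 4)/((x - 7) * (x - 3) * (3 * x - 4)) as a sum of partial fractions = -156/(85*(3*x - 4)) + 17/(10*(x - 3)) - 37/(34*(x - 7))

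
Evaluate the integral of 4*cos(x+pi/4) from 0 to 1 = -2*sqrt(2) + 4*sin(pi/4 + 1)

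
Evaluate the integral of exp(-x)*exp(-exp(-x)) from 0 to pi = -exp(-1) + exp(-exp(-pi))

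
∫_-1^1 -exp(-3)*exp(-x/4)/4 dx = -exp(-11/4) + exp(-13/4)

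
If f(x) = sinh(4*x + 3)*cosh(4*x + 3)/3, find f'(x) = 4*cosh(8*x + 6)/3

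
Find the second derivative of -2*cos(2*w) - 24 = 8*cos(2*w)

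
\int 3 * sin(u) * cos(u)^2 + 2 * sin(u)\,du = (sin(u)^2 - 3)*cos(u) + C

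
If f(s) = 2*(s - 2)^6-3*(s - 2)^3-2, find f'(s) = 12*s^5 - 120*s^4 + 480*s^3 - 969*s^2 + 996*s - 420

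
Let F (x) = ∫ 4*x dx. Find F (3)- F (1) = 16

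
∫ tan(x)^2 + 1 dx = tan(x) + C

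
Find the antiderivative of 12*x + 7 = 6*x^2 + 7*x + C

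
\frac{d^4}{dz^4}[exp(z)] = exp(z)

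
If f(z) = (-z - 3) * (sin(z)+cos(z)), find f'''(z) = -z*sin(z) + z*cos(z) + 6*cos(z)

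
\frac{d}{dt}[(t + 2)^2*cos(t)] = -t^2*sin(t) - 4*t*sin(t) + 2*t*cos(t) - 4*sin(t) + 4*cos(t)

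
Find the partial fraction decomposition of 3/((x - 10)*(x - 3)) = -3/(7*(x - 3)) + 3/(7*(x - 10))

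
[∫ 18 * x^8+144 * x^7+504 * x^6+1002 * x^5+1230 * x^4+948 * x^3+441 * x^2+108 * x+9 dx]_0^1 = 952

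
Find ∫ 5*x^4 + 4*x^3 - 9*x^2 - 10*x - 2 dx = x^5 + x^4 - 3*x^3 - 5*x^2 - 2*x + C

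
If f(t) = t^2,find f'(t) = 2*t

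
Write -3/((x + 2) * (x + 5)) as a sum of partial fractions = 1/(x + 5) - 1/(x + 2)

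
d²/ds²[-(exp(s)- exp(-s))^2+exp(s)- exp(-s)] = (-4*exp(4*s) + exp(3*s) - exp(s) - 4)*exp(-2*s)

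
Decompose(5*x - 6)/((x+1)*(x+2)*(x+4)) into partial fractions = -13/(3*(x + 4)) + 8/(x + 2) - 11/(3*(x + 1))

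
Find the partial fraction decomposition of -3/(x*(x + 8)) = 3/(8*(x + 8)) - 3/(8*x)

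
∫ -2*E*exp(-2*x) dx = exp(1 - 2*x) + C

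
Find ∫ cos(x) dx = sin(x) + C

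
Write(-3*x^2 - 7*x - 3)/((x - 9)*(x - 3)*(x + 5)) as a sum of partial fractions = -43/(112*(x + 5)) + 17/(16*(x - 3)) - 103/(28*(x - 9))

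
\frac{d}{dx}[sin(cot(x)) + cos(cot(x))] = -sqrt(2)*cos(pi/4 + 1/tan(x))/sin(x)^2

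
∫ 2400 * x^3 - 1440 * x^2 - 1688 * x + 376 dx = 600*x^4 - 480*x^3 - 844*x^2 + 376*x + C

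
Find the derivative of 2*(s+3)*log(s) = (2*s*log(s) + 2*s + 6)/s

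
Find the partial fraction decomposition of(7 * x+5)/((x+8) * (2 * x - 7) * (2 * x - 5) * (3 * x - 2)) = 261/(4862*(3*x - 2)) - 15/(77*(2*x - 5)) + 59/(391*(2*x - 7)) + 17/(4186*(x + 8))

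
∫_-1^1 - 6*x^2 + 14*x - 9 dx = -22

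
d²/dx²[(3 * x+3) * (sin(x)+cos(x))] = -3*x*sin(x) - 3*x*cos(x) - 9*sin(x) + 3*cos(x)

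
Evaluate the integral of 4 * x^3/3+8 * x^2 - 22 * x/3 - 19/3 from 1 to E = 10 + (E/3 + 3)*(-exp(2) - 2*E - 1 + exp(3))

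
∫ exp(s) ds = exp(s) + C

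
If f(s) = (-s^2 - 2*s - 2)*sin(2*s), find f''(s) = 4*s^2*sin(2*s) - 8*sqrt(2)*s*cos(2*s + pi/4) + 6*sin(2*s) - 8*cos(2*s)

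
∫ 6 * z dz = 3*z^2 + C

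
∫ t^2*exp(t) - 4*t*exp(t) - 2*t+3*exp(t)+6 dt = (t - 3)^2*(exp(t) - 1) + C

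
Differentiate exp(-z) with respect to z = -exp(-z)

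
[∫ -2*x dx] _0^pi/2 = -pi^2/4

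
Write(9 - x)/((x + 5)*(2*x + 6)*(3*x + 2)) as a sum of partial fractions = 87/(182*(3*x + 2)) + 7/(26*(x + 5)) - 3/(7*(x + 3))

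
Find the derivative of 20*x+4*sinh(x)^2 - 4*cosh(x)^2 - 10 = 20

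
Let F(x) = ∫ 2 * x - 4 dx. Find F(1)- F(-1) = -8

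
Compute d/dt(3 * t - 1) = 3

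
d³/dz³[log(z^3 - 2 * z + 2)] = (6*z^6 + 12*z^4 - 84*z^3 + 24*z^2 + 24*z + 8)/(z^9 - 6*z^7 + 6*z^6 + 12*z^5 - 24*z^4 + 4*z^3 + 24*z^2 - 24*z + 8)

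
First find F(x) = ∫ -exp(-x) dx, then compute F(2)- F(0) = -1 + exp(-2)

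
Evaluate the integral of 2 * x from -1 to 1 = 0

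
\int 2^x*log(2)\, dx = 2^x + C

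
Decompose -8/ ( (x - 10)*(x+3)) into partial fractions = 8/(13*(x + 3)) - 8/(13*(x - 10))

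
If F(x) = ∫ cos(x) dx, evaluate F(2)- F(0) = sin(2)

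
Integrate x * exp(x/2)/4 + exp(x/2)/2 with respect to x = x*exp(x/2)/2 + C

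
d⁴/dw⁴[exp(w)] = exp(w)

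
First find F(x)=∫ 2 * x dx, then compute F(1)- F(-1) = 0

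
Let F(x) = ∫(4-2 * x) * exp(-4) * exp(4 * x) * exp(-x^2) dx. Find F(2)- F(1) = 1 - exp(-1)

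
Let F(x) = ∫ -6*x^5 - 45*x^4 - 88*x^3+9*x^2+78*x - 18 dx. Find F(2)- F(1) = -552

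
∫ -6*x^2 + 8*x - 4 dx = -2*x^3 + 4*x^2 - 4*x + C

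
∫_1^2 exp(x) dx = -E + exp(2)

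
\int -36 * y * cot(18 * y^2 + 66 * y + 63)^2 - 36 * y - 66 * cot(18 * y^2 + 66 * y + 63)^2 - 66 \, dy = cot(18*y^2 + 66*y + 63) + C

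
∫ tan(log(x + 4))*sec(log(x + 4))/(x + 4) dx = sec(log(x + 4)) + C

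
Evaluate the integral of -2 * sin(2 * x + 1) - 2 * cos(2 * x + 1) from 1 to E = -sin(1 + 2*E) + sin(3) + cos(1 + 2*E) - cos(3)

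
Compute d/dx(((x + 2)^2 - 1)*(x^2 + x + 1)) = 4*x^3 + 15*x^2 + 16*x + 7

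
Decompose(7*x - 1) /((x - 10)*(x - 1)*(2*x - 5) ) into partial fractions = -22/(15*(2*x - 5)) + 2/(9*(x - 1)) + 23/(45*(x - 10))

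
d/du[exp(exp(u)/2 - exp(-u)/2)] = (exp(exp(u)/2 - exp(-u)/2) + exp(2*u + exp(u)/2 - exp(-u)/2))*exp(-u)/2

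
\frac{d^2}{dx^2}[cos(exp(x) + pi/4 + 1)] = -(exp(x)*cos(exp(x) + pi/4 + 1) + sin(exp(x) + pi/4 + 1))*exp(x)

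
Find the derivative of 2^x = 2^x*log(2)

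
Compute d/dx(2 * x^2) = 4*x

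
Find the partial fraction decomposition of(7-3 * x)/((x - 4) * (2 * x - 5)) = 1/(3*(2*x - 5)) - 5/(3*(x - 4))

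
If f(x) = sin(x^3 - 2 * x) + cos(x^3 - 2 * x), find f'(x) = -3*x^2*sin(x^3 - 2*x) + 3*x^2*cos(x^3 - 2*x) + 2*sin(x^3 - 2*x) - 2*cos(x^3 - 2*x)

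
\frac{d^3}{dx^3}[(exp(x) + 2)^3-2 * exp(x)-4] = 27*exp(3*x) + 48*exp(2*x) + 10*exp(x)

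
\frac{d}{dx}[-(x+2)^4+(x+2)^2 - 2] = -4*x^3 - 24*x^2 - 46*x - 28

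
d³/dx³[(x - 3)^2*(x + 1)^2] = 24*x - 24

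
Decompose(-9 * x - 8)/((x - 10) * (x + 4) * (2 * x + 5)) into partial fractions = -58/(75*(2*x + 5)) + 2/(3*(x + 4)) - 7/(25*(x - 10))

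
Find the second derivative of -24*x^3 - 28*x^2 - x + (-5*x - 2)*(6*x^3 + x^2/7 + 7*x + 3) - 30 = -360*x^2 - 1542*x/7 - 886/7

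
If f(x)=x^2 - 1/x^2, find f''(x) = (2*x^4 - 6)/x^4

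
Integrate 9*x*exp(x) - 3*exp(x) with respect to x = (9*x - 12)*exp(x) + C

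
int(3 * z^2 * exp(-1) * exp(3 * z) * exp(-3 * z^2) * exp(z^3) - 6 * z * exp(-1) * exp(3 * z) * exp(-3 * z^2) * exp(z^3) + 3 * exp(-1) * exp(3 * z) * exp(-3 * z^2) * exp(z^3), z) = exp((z - 1)^3) + C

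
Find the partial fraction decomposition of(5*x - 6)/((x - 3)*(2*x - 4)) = -2/(x - 2) + 9/(2*(x - 3))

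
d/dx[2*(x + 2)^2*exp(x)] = 2*x^2*exp(x) + 12*x*exp(x) + 16*exp(x)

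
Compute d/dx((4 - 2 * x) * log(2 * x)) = (-2*x*log(x) - 2*x - 2*x*log(2) + 4)/x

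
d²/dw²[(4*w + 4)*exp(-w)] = (4*w - 4)*exp(-w)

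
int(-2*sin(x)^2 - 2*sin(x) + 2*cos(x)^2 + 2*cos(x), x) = (sqrt(2)*sin(x + pi/4) + 1)^2 + C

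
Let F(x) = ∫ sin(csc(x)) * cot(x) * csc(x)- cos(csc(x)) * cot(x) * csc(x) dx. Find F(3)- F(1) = sqrt(2)*(-sin(pi/4 + 1/sin(1)) + sin(pi/4 + 1/sin(3)))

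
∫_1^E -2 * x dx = 1 - exp(2)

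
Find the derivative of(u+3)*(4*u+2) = 8*u + 14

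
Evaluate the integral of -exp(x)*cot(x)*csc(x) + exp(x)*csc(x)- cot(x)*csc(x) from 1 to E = (-E - 1)*csc(1) + (1 + exp(E))*csc(E)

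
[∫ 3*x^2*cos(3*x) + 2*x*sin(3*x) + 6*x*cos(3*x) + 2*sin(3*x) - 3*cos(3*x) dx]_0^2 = 7*sin(6)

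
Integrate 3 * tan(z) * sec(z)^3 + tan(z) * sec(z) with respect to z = sec(z)^3 + sec(z) + C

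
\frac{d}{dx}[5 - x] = -1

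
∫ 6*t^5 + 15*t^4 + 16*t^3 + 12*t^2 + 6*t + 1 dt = t^6 + 3*t^5 + 4*t^4 + 4*t^3 + 3*t^2 + t + C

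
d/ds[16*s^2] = 32*s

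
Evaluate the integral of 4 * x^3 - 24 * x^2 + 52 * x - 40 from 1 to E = -4 + ((-2 + E)^2 + 1)^2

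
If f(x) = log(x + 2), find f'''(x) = 2/(x^3 + 6*x^2 + 12*x + 8)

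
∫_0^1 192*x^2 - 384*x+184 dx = 56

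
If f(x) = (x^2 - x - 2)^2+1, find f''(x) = 12*x^2 - 12*x - 6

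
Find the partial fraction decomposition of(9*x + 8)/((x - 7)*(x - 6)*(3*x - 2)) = 63/(152*(3*x - 2)) - 31/(8*(x - 6)) + 71/(19*(x - 7))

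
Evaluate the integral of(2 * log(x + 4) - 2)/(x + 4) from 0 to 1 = -(-1 + log(4))^2 + (-1 + log(5))^2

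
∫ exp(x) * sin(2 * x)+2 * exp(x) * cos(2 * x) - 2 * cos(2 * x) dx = (exp(x) - 1)*sin(2*x) + C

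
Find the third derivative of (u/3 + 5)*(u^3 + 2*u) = 8*u + 30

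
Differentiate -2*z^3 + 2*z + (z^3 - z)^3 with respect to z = 9*z^8 - 21*z^6 + 15*z^4 - 9*z^2 + 2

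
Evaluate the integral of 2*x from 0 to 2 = 4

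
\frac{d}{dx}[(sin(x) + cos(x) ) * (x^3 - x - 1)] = -x^3*sin(x) + x^3*cos(x) + 3*x^2*sin(x) + 3*x^2*cos(x) + x*sin(x) - x*cos(x) - 2*cos(x)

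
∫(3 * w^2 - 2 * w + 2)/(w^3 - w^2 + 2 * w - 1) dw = log(2*w^3 - 2*w^2 + 4*w - 2) + C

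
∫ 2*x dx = x^2 + C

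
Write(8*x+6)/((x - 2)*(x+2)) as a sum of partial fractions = 5/(2*(x + 2)) + 11/(2*(x - 2))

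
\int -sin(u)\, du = cos(u) + C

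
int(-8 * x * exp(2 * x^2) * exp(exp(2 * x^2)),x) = -2*exp(exp(2*x^2)) + C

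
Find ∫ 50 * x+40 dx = 25*x^2 + 40*x + C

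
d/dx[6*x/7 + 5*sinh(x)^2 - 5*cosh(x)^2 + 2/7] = 6/7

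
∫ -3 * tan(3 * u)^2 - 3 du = -tan(3*u) + C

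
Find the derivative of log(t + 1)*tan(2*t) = (4*t*log(t + 1) + 4*log(t + 1) + sin(4*t))/((t + 1)*(cos(4*t) + 1))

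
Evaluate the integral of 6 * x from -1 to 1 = 0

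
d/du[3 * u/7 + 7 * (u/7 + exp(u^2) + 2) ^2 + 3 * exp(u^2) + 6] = 4*u^2*exp(u^2) + 28*u*exp(2*u^2) + 62*u*exp(u^2) + 2*u/7 + 2*exp(u^2) + 31/7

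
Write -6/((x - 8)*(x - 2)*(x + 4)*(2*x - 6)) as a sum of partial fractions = 1/(168*(x + 4)) - 1/(12*(x - 2)) + 3/(35*(x - 3)) - 1/(120*(x - 8))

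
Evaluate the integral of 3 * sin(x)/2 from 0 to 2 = 3/2 - 3*cos(2)/2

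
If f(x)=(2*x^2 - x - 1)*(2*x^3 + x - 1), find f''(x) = 80*x^3 - 24*x^2 - 6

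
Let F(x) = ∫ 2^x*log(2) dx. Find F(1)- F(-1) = 3/2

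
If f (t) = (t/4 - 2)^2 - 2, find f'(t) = t/8 - 1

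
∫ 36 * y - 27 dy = 18*y^2 - 27*y + C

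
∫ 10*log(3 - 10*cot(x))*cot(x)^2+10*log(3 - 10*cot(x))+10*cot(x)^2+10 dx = (3 - 10*cot(x))*log(3 - 10*cot(x)) + C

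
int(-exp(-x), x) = exp(-x) + C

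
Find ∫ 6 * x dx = 3*x^2 + C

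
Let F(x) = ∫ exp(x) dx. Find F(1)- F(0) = -1 + E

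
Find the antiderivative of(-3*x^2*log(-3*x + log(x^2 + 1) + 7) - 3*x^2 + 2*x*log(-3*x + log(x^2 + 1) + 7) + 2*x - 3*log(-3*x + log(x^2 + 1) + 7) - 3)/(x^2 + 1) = (-3*x + log(x^2 + 1) + 7)*log(-3*x + log(x^2 + 1) + 7) + C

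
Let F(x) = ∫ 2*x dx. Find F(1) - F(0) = 1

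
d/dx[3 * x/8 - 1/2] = 3/8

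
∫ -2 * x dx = -x^2 + C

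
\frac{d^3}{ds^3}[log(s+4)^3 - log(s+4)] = (6*log(s + 4)^2 - 18*log(s + 4) + 4)/(s^3 + 12*s^2 + 48*s + 64)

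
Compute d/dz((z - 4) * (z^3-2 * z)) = 4*z^3 - 12*z^2 - 4*z + 8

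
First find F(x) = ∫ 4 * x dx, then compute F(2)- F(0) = 8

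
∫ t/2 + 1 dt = t^2/4 + t + C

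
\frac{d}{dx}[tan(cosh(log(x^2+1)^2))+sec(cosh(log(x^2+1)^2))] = 4*x*(sin(cosh(log(x^2 + 1)^2)) + 1)*log(x^2 + 1)*sinh(log(x^2 + 1)^2)/((x^2 + 1)*cos(cosh(log(x^2 + 1)^2))^2)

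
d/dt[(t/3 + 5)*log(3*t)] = (t*log(t) + t + t*log(3) + 15)/(3*t)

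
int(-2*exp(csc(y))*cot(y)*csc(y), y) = 2*exp(csc(y)) + C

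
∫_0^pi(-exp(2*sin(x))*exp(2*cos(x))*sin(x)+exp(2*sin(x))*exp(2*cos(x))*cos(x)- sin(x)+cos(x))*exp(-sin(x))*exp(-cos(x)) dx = -2*E + 2*exp(-1)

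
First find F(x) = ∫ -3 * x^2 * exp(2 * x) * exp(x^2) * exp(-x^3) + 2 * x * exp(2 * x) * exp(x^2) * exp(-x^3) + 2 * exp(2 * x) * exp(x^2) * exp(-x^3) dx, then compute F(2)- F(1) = 1 - exp(2)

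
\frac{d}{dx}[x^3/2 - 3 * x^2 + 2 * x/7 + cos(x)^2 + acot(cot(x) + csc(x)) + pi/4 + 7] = (42*x^2*cos(x)/sin(x)^2 + 42*x^2/sin(x)^2 - 168*x*cos(x)/sin(x)^2 - 168*x/sin(x)^2 + 56*sin(x) - 56/tan(x) - 56/sin(x) + 22*cos(x)/sin(x)^2 + 22/sin(x)^2)*sin(x)^2/(28*(cos(x) + 1))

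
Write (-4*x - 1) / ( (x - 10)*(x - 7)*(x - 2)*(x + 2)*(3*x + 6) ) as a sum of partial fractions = 1/(1458*(x + 2)) - 7/(1296*(x + 2)^2) - 3/(640*(x - 2)) + 29/(3645*(x - 7)) - 41/(10368*(x - 10))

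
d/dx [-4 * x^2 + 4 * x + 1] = 4 - 8*x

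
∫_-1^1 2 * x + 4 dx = 8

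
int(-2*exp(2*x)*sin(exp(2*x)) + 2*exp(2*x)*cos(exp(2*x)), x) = sqrt(2)*sin(exp(2*x) + pi/4) + C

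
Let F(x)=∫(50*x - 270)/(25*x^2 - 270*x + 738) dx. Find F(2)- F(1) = -log(493) + log(298)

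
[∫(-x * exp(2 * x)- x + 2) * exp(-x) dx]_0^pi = (1 - pi)*(-exp(-pi) + exp(pi))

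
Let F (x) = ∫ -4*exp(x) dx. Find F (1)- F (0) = 4 - 4*E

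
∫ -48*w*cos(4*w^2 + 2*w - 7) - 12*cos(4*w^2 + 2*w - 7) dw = -6*sin(4*w^2 + 2*w - 7) + C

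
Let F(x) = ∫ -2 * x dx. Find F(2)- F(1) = -3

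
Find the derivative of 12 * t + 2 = 12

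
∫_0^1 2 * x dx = 1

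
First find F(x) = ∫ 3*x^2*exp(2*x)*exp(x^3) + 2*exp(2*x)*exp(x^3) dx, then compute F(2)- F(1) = -exp(3) + exp(12)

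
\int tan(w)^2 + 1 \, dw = tan(w) + C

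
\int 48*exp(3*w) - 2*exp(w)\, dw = (16*exp(2*w) - 2)*exp(w) + C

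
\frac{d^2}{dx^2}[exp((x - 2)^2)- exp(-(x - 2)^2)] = (4*x^2*exp(2*x^2 - 8*x + 8) - 4*x^2 - 16*x*exp(2*x^2 - 8*x + 8) + 16*x + 18*exp(2*x^2 - 8*x + 8) - 14)*exp(-x^2 + 4*x - 4)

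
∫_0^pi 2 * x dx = pi^2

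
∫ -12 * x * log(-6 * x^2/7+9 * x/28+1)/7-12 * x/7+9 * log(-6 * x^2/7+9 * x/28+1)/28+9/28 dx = (-24*x^2 + 9*x + 28)*log(-6*x^2/7 + 9*x/28 + 1)/28 + C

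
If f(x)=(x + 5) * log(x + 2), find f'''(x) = (4 - x)/(x^3 + 6*x^2 + 12*x + 8)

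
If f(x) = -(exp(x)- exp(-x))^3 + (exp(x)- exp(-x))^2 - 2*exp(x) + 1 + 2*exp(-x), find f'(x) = (-3*exp(6*x) + 2*exp(5*x) + exp(4*x) + exp(2*x) - 2*exp(x) - 3)*exp(-3*x)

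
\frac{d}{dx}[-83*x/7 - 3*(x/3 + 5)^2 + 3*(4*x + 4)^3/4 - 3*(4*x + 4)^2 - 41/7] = 144*x^2 + 574*x/3 + 183/7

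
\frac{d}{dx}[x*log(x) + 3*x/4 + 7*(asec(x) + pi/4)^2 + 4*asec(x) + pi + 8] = (4*x^2*sqrt(1 - 1/x^2)*log(x) + 7*x^2*sqrt(1 - 1/x^2) + 56*asec(x) + 16 + 14*pi)/(4*x^2*sqrt(1 - 1/x^2))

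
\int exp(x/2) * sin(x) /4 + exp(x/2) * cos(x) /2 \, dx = exp(x/2)*sin(x)/2 + C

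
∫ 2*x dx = x^2 + C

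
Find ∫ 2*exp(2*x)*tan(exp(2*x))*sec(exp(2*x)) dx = sec(exp(2*x)) + C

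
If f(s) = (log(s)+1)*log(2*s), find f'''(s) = (4*log(s) - 4 + 2*log(2))/s^3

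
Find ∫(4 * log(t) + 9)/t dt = 2*(log(t) + 2)^2 + log(t) + C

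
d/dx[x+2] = 1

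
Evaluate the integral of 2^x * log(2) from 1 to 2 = 2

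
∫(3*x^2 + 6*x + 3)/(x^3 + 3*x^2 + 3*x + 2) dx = log((x + 1)^3 + 1) + C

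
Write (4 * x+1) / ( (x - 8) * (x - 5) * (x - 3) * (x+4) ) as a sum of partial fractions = 5/(252*(x + 4)) + 13/(70*(x - 3)) - 7/(18*(x - 5)) + 11/(60*(x - 8))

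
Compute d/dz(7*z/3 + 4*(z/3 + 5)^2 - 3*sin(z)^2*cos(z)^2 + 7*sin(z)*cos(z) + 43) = 8*z/9 - 3*sin(4*z)/2 + 7*cos(2*z) + 47/3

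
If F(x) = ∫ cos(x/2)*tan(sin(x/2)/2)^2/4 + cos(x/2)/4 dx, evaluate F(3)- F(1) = -tan(sin(1/2)/2) + tan(sin(3/2)/2)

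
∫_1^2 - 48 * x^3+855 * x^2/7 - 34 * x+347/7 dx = 725/7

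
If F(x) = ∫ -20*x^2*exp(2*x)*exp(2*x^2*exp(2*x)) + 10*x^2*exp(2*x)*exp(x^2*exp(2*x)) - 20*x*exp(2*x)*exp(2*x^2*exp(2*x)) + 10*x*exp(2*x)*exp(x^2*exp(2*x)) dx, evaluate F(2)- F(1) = -5*exp(8*exp(4)) - 5*exp(exp(2)) + 5*exp(2*exp(2)) + 5*exp(4*exp(4))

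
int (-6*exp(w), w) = -6*exp(w) + C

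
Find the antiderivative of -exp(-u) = exp(-u) + C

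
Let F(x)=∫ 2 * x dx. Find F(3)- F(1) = 8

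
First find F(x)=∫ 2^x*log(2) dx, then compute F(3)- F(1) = 6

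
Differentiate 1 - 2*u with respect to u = -2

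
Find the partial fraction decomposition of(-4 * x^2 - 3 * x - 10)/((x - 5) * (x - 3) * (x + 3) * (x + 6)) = 136/(297*(x + 6)) - 37/(144*(x + 3)) + 55/(108*(x - 3)) - 125/(176*(x - 5))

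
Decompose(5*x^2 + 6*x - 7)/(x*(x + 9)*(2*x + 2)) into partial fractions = 43/(18*(x + 9)) + 1/(2*(x + 1)) - 7/(18*x)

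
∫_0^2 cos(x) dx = sin(2)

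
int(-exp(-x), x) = exp(-x) + C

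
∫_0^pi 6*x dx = 3*pi^2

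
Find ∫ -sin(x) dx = cos(x) + C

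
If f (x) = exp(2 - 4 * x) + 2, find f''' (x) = -64*exp(2 - 4*x)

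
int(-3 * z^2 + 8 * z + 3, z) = -z^3 + 4*z^2 + 3*z + C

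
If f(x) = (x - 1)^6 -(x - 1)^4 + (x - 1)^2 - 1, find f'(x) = 6*x^5 - 30*x^4 + 56*x^3 - 48*x^2 + 20*x - 4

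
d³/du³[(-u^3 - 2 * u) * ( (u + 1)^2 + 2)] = -60*u^2 - 48*u - 30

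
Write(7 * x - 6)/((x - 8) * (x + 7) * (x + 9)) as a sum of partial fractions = -69/(34*(x + 9)) + 11/(6*(x + 7)) + 10/(51*(x - 8))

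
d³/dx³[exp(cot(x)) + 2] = -(3 + 6/tan(x) + 11/tan(x)^2 + 12/tan(x)^3 + 9/tan(x)^4 + 6/tan(x)^5 + tan(x)^(-6))*exp(1/tan(x))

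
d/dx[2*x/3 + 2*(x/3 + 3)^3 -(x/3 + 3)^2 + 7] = 2*x^2/9 + 34*x/9 + 50/3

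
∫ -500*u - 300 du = -250*u^2 - 300*u + C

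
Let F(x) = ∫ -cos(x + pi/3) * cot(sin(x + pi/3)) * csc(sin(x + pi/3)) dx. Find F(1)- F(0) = -csc(sqrt(3)/2) + csc(sin(1 + pi/3))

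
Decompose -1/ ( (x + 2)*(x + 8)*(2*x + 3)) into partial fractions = -4/(13*(2*x + 3)) - 1/(78*(x + 8)) + 1/(6*(x + 2))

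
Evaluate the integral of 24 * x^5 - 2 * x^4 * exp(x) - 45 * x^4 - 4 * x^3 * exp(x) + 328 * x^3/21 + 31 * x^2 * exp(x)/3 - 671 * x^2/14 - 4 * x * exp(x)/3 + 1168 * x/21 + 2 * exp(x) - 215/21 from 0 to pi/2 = -14 + (-pi^3/4 - 5*pi/6 + 2 + pi^2)*(-pi^3/4 + 5*pi/14 + pi^2/8 + 7 + pi*exp(pi/2)/2)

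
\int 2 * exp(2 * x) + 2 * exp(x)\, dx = (exp(x) + 1)^2 + C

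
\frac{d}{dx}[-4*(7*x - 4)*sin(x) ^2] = -28*x*sin(2*x) - 28*sin(x)^2 + 16*sin(2*x)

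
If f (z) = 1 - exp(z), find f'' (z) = -exp(z)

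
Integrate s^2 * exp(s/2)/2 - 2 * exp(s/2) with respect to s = (s - 2)^2*exp(s/2) + C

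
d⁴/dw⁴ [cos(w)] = cos(w)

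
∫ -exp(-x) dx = exp(-x) + C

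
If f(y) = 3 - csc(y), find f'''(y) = (-1 + 6/sin(y)^2)*cos(y)/sin(y)^2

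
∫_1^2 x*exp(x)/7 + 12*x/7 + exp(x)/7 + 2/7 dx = -E/7 + 2*exp(2)/7 + 20/7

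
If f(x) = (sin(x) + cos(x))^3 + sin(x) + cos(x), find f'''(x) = -sqrt(2)*(27*sin(3*x + pi/4) + 5*cos(x + pi/4))/2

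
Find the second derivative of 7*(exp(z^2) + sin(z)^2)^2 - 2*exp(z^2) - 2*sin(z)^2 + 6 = 112*z^2*exp(2*z^2) - 28*z^2*exp(z^2)*cos(2*z) + 20*z^2*exp(z^2) + 56*z*exp(z^2)*sin(2*z) - 28*(1 - cos(2*z))^2 + 28*exp(2*z^2) + 14*exp(z^2)*cos(2*z) + 10*exp(z^2) - 46*cos(2*z) + 42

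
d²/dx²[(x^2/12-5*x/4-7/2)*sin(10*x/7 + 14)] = -25*x^2*sin(10*x/7 + 14)/147 + 125*x*sin(10*x/7 + 14)/49 + 10*x*cos(10*x/7 + 14)/21 + 307*sin(10*x/7 + 14)/42 - 25*cos(10*x/7 + 14)/7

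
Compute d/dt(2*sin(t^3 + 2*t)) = 2*(3*t^2 + 2)*cos(t*(t^2 + 2))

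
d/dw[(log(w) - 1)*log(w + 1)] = (w*log(w) + w*log(w + 1) - w + log(w + 1))/(w^2 + w)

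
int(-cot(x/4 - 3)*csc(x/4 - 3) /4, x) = csc(x/4 - 3) + C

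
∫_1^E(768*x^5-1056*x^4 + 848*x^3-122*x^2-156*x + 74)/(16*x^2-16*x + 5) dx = -42 - log(5) + log(1 + (2 - 4*E)^2) + (2 + 6*E + 6*exp(2))*(-3*E + 4 + 2*exp(2))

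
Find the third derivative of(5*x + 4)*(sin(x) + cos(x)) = 5*x*sin(x) - 5*x*cos(x) - 11*sin(x) - 19*cos(x)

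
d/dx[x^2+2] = 2*x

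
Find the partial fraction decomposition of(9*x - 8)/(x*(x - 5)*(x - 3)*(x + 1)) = 17/(24*(x + 1)) - 19/(24*(x - 3)) + 37/(60*(x - 5)) - 8/(15*x)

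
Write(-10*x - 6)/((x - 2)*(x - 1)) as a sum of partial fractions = 16/(x - 1) - 26/(x - 2)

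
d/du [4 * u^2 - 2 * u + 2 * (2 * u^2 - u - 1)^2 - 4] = 32*u^3 - 24*u^2 - 4*u + 2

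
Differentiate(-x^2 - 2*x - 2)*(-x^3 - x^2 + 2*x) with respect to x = 5*x^4 + 12*x^3 + 6*x^2 - 4*x - 4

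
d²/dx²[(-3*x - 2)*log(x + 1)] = (-3*x - 4)/(x^2 + 2*x + 1)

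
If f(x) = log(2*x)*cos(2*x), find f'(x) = (-2*x*log(x)*sin(2*x) - 2*x*log(2)*sin(2*x) + cos(2*x))/x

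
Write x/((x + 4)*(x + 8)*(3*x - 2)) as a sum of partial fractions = 3/(182*(3*x - 2)) - 1/(13*(x + 8)) + 1/(14*(x + 4))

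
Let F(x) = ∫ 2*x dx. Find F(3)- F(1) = 8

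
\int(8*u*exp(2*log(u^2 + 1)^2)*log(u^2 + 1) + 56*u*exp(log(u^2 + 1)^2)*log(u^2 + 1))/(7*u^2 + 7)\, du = (exp(log(u^2 + 1)^2) + 14)*exp(log(u^2 + 1)^2)/7 + C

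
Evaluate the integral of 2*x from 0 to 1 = 1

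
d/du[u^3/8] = 3*u^2/8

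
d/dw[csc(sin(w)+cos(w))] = -sqrt(2)*cos(sqrt(2)*sin(w + pi/4))*cos(w + pi/4)/sin(sqrt(2)*sin(w + pi/4))^2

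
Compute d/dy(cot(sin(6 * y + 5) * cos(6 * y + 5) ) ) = -6*cos(12*y + 10)/sin(sin(12*y + 10)/2)^2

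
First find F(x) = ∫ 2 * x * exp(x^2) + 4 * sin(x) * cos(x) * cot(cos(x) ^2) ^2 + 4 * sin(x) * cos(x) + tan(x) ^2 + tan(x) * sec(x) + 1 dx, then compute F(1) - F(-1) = 2*tan(1)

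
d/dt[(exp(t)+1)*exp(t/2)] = 3*exp(3*t/2)/2 + exp(t/2)/2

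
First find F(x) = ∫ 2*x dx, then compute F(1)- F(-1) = 0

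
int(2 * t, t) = t^2 + C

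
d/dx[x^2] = 2*x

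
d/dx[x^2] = 2*x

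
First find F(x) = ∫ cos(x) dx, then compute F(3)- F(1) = -sin(1) + sin(3)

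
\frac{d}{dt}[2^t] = 2^t*log(2)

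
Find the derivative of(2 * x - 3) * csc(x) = -2*x*cot(x)*csc(x) + 3*cot(x)*csc(x) + 2*csc(x)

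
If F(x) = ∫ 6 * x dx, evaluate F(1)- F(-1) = 0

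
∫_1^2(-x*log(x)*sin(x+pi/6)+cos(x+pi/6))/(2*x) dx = log(2)*cos(pi/6 + 2)/2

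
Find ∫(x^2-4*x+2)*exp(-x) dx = x*(2 - x)*exp(-x) + C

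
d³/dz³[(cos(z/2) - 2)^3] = 51*sin(z/2)/32 - 3*sin(z) + 27*sin(3*z/2)/32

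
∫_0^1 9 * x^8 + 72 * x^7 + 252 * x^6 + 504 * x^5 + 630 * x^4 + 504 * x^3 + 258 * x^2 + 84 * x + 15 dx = 525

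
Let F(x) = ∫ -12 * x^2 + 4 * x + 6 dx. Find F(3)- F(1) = -76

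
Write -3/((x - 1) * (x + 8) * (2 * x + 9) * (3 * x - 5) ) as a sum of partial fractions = -81/(2146*(3*x - 5)) - 24/(2849*(2*x + 9)) + 1/(609*(x + 8)) + 1/(66*(x - 1))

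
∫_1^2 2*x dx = 3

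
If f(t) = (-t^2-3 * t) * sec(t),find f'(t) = -(t^2*sin(t)/cos(t) + 3*t*sin(t)/cos(t) + 2*t + 3)/cos(t)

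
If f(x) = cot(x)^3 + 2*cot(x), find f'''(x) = -60*cot(x)^6 - 126*cot(x)^4 - 76*cot(x)^2 - 10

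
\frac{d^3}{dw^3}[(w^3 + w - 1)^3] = 504*w^6 + 630*w^4 - 360*w^3 + 180*w^2 - 144*w + 24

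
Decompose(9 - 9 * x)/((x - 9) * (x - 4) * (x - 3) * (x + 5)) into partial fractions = -3/(56*(x + 5)) - 3/(8*(x - 3)) + 3/(5*(x - 4)) - 6/(35*(x - 9))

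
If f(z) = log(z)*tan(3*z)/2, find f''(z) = (18*z^2*log(z)*sin(3*z)/cos(3*z)^3 + 6*z/cos(3*z)^2 - tan(3*z))/(2*z^2)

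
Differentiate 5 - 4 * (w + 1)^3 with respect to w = -12*w^2 - 24*w - 12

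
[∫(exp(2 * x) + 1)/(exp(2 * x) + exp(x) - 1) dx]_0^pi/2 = log(-exp(-pi/2) + 1 + exp(pi/2))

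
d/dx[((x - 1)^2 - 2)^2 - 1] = 4*x^3 - 12*x^2 + 4*x + 4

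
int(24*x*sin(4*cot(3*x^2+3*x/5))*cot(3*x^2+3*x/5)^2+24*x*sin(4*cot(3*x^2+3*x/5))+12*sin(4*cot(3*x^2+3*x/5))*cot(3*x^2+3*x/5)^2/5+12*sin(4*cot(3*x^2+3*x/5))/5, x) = cos(4*cot(3*x*(5*x + 1)/5)) + C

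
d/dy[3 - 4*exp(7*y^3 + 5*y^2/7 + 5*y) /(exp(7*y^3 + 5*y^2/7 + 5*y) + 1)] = (-588*y^2*exp(7*y^3 + 5*y^2/7 + 5*y) - 40*y*exp(7*y^3 + 5*y^2/7 + 5*y) - 140*exp(7*y^3 + 5*y^2/7 + 5*y))/(7*exp(10*y)*exp(10*y^2/7)*exp(14*y^3) + 14*exp(5*y)*exp(5*y^2/7)*exp(7*y^3) + 7)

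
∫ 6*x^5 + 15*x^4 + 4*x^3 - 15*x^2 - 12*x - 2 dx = x^6 + 3*x^5 + x^4 - 5*x^3 - 6*x^2 - 2*x + C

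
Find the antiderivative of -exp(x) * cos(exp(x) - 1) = -sin(exp(x) - 1) + C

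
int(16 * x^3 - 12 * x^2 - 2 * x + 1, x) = 4*x^4 - 4*x^3 - x^2 + x + C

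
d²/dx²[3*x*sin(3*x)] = -27*x*sin(3*x) + 18*cos(3*x)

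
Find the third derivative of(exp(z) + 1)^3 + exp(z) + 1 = 27*exp(3*z) + 24*exp(2*z) + 4*exp(z)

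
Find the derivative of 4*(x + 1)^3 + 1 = 12*x^2 + 24*x + 12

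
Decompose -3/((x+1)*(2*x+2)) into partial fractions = -3/(2*(x + 1)^2)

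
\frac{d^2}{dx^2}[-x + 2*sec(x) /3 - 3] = 2*(-1 + 2/cos(x)^2)/(3*cos(x))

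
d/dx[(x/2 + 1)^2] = x/2 + 1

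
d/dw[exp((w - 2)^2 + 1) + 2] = 2*w*exp(w^2 - 4*w + 5) - 4*exp(w^2 - 4*w + 5)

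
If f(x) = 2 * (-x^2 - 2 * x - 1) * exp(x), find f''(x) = -2*x^2*exp(x) - 12*x*exp(x) - 14*exp(x)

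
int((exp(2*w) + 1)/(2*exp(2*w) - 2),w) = log(2*sinh(w))/2 + C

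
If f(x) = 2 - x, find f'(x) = -1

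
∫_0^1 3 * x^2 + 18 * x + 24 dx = 34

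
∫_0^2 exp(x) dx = -1 + exp(2)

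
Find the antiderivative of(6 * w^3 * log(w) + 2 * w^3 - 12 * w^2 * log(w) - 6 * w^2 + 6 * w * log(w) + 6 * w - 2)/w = 2*(w - 1)^3*log(w) + C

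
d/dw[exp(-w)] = -exp(-w)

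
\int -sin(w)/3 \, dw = cos(w)/3 + C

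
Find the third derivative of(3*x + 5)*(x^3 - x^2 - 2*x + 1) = 72*x + 12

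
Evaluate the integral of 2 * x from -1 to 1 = 0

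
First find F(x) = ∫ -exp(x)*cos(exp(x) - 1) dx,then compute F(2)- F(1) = sin(1 - exp(2)) - sin(1 - E)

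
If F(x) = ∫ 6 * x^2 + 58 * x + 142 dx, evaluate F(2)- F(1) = 243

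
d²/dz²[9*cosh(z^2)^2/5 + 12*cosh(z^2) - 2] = 48*z^2*cosh(z^2) + 72*z^2*cosh(2*z^2)/5 + 24*sinh(z^2) + 18*sinh(2*z^2)/5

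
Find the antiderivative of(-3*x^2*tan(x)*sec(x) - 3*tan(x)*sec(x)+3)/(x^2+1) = -3*acot(x) - 3/cos(x) + C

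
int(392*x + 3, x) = 196*x^2 + 3*x + C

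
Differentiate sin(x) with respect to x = cos(x)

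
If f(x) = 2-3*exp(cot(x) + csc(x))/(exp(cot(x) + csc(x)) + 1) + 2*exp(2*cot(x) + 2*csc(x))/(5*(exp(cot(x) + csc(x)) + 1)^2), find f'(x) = (11*exp(1/sin(x))*exp(1/tan(x))*cos(x) + 11*exp(1/sin(x))*exp(1/tan(x)) + 15*cos(x) + 15)*exp(1/sin(x))*exp(1/tan(x))/(5*(exp(1/sin(x))*exp(1/tan(x)) + 1)^3*sin(x)^2)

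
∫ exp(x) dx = exp(x) + C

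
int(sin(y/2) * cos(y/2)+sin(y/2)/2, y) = sin(y/2)^2 - cos(y/2) + C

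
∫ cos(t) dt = sin(t) + C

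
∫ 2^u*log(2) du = 2^u + C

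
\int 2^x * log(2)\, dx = 2^x + C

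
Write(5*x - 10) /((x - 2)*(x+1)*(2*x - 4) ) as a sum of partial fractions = -5/(6*(x + 1)) + 5/(6*(x - 2))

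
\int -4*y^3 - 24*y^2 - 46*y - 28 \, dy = -y^4 - 8*y^3 - 23*y^2 - 28*y + C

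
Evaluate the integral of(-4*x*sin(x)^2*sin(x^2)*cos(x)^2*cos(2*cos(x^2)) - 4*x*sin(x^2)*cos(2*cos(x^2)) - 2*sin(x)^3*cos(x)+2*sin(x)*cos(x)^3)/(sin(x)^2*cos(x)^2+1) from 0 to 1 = -sin(2) + log((9 - cos(4))/8) + sin(2*cos(1))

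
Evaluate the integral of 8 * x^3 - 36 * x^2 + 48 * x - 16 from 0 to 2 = 0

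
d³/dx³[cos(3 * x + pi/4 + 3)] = 27*sin(3*x + pi/4 + 3)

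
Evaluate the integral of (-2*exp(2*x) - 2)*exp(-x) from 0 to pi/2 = -2*exp(pi/2) + 2*exp(-pi/2)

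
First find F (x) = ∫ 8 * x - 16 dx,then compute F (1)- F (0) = -12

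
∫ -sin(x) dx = cos(x) + C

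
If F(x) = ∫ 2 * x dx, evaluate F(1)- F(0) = 1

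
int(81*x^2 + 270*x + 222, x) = 27*x^3 + 135*x^2 + 222*x + C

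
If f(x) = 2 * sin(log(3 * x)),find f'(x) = 2*cos(log(x) + log(3))/x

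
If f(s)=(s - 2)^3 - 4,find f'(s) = 3*s^2 - 12*s + 12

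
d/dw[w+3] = 1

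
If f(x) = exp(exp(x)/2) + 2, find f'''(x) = exp(x + exp(x)/2)/2 + 3*exp(2*x + exp(x)/2)/4 + exp(3*x + exp(x)/2)/8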